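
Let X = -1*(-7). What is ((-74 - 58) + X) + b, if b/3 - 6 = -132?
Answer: -503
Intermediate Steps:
b = -378 (b = 18 + 3*(-132) = 18 - 396 = -378)
X = 7
((-74 - 58) + X) + b = ((-74 - 58) + 7) - 378 = (-132 + 7) - 378 = -125 - 378 = -503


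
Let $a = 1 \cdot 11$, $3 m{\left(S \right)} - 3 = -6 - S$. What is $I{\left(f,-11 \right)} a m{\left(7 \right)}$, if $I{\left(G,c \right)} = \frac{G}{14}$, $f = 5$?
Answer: $- \frac{275}{21} \approx -13.095$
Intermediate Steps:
$I{\left(G,c \right)} = \frac{G}{14}$ ($I{\left(G,c \right)} = G \frac{1}{14} = \frac{G}{14}$)
$m{\left(S \right)} = -1 - \frac{S}{3}$ ($m{\left(S \right)} = 1 + \frac{-6 - S}{3} = 1 - \left(2 + \frac{S}{3}\right) = -1 - \frac{S}{3}$)
$a = 11$
$I{\left(f,-11 \right)} a m{\left(7 \right)} = \frac{1}{14} \cdot 5 \cdot 11 \left(-1 - \frac{7}{3}\right) = \frac{5}{14} \cdot 11 \left(-1 - \frac{7}{3}\right) = \frac{55}{14} \left(- \frac{10}{3}\right) = - \frac{275}{21}$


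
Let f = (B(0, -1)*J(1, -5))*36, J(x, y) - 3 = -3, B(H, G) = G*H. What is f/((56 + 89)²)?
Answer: 0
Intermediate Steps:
J(x, y) = 0 (J(x, y) = 3 - 3 = 0)
f = 0 (f = (-1*0*0)*36 = (0*0)*36 = 0*36 = 0)
f/((56 + 89)²) = 0/((56 + 89)²) = 0/(145²) = 0/21025 = 0*(1/21025) = 0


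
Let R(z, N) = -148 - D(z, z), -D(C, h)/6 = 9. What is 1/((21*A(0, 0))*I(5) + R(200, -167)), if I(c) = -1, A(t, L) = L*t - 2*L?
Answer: -1/94 ≈ -0.010638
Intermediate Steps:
D(C, h) = -54 (D(C, h) = -6*9 = -54)
A(t, L) = -2*L + L*t
R(z, N) = -94 (R(z, N) = -148 - 1*(-54) = -148 + 54 = -94)
1/((21*A(0, 0))*I(5) + R(200, -167)) = 1/((21*(0*(-2 + 0)))*(-1) - 94) = 1/((21*(0*(-2)))*(-1) - 94) = 1/((21*0)*(-1) - 94) = 1/(0*(-1) - 94) = 1/(0 - 94) = 1/(-94) = -1/94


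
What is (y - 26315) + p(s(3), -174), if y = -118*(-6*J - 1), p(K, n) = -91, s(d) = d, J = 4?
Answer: -23456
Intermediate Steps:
y = 2950 (y = -118*(-6*4 - 1) = -118*(-24 - 1) = -118*(-25) = 2950)
(y - 26315) + p(s(3), -174) = (2950 - 26315) - 91 = -23365 - 91 = -23456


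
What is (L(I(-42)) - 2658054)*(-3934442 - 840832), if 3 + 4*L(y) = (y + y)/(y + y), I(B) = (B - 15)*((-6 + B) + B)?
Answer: 12692938544433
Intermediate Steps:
I(B) = (-15 + B)*(-6 + 2*B)
L(y) = -1/2 (L(y) = -3/4 + ((y + y)/(y + y))/4 = -3/4 + ((2*y)/((2*y)))/4 = -3/4 + ((2*y)*(1/(2*y)))/4 = -3/4 + (1/4)*1 = -3/4 + 1/4 = -1/2)
(L(I(-42)) - 2658054)*(-3934442 - 840832) = (-1/2 - 2658054)*(-3934442 - 840832) = -5316109/2*(-4775274) = 12692938544433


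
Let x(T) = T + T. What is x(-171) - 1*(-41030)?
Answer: 40688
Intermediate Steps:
x(T) = 2*T
x(-171) - 1*(-41030) = 2*(-171) - 1*(-41030) = -342 + 41030 = 40688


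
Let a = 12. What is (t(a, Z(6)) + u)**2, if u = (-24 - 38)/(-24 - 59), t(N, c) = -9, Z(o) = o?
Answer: 469225/6889 ≈ 68.112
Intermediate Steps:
u = 62/83 (u = -62/(-83) = -62*(-1/83) = 62/83 ≈ 0.74699)
(t(a, Z(6)) + u)**2 = (-9 + 62/83)**2 = (-685/83)**2 = 469225/6889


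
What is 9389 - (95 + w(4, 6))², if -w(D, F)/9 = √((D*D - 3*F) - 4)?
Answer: 850 + 1710*I*√6 ≈ 850.0 + 4188.6*I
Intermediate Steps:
w(D, F) = -9*√(-4 + D² - 3*F) (w(D, F) = -9*√((D*D - 3*F) - 4) = -9*√((D² - 3*F) - 4) = -9*√(-4 + D² - 3*F))
9389 - (95 + w(4, 6))² = 9389 - (95 - 9*√(-4 + 4² - 3*6))² = 9389 - (95 - 9*√(-4 + 16 - 18))² = 9389 - (95 - 9*I*√6)²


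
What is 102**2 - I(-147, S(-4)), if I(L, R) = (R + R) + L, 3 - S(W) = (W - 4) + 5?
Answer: 10539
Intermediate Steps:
S(W) = 2 - W (S(W) = 3 - ((W - 4) + 5) = 3 - ((-4 + W) + 5) = 3 - (1 + W) = 3 + (-1 - W) = 2 - W)
I(L, R) = L + 2*R (I(L, R) = 2*R + L = L + 2*R)
102**2 - I(-147, S(-4)) = 102**2 - (-147 + 2*(2 - 1*(-4))) = 10404 - (-147 + 2*(2 + 4)) = 10404 - (-147 + 2*6) = 10404 - (-147 + 12) = 10404 - 1*(-135) = 10404 + 135 = 10539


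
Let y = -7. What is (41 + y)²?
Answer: 1156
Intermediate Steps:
(41 + y)² = (41 - 7)² = 34² = 1156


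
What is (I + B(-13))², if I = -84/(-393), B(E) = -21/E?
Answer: 9703225/2900209 ≈ 3.3457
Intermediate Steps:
I = 28/131 (I = -84*(-1/393) = 28/131 ≈ 0.21374)
(I + B(-13))² = (28/131 - 21/(-13))² = (28/131 - 21*(-1/13))² = (28/131 + 21/13)² = (3115/1703)² = 9703225/2900209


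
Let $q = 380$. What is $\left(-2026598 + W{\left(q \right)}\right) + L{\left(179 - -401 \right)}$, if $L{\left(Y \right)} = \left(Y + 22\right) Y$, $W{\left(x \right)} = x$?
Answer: $-1677058$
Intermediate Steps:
$L{\left(Y \right)} = Y \left(22 + Y\right)$ ($L{\left(Y \right)} = \left(22 + Y\right) Y = Y \left(22 + Y\right)$)
$\left(-2026598 + W{\left(q \right)}\right) + L{\left(179 - -401 \right)} = \left(-2026598 + 380\right) + \left(179 - -401\right) \left(22 + \left(179 - -401\right)\right) = -2026218 + \left(179 + 401\right) \left(22 + \left(179 + 401\right)\right) = -2026218 + 580 \left(22 + 580\right) = -2026218 + 580 \cdot 602 = -2026218 + 349160 = -1677058$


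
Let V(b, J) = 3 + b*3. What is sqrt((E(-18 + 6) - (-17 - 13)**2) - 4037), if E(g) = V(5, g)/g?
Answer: I*sqrt(19754)/2 ≈ 70.274*I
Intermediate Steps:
V(b, J) = 3 + 3*b
E(g) = 18/g (E(g) = (3 + 3*5)/g = (3 + 15)/g = 18/g)
sqrt((E(-18 + 6) - (-17 - 13)**2) - 4037) = sqrt((18/(-18 + 6) - (-17 - 13)**2) - 4037) = sqrt((18/(-12) - 1*(-30)**2) - 4037) = sqrt((18*(-1/12) - 1*900) - 4037) = sqrt((-3/2 - 900) - 4037) = sqrt(-1803/2 - 4037) = sqrt(-9877/2) = I*sqrt(19754)/2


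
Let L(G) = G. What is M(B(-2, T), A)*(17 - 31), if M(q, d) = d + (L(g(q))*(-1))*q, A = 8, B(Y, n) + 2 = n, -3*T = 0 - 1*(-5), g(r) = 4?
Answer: -952/3 ≈ -317.33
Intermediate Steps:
T = -5/3 (T = -(0 - 1*(-5))/3 = -(0 + 5)/3 = -⅓*5 = -5/3 ≈ -1.6667)
B(Y, n) = -2 + n
M(q, d) = d - 4*q (M(q, d) = d + (4*(-1))*q = d - 4*q)
M(B(-2, T), A)*(17 - 31) = (8 - 4*(-2 - 5/3))*(17 - 31) = (8 - 4*(-11/3))*(-14) = (8 + 44/3)*(-14) = (68/3)*(-14) = -952/3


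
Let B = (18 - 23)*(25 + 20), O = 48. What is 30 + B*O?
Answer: -10770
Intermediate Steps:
B = -225 (B = -5*45 = -225)
30 + B*O = 30 - 225*48 = 30 - 10800 = -10770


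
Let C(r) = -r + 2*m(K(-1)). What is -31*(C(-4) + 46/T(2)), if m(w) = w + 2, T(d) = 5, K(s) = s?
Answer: -2356/5 ≈ -471.20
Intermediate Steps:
m(w) = 2 + w
C(r) = 2 - r (C(r) = -r + 2*(2 - 1) = -r + 2*1 = -r + 2 = 2 - r)
-31*(C(-4) + 46/T(2)) = -31*((2 - 1*(-4)) + 46/5) = -31*((2 + 4) + 46*(⅕)) = -31*(6 + 46/5) = -31*76/5 = -2356/5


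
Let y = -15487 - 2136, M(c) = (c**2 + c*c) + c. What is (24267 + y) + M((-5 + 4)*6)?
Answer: 6710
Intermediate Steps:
M(c) = c + 2*c**2 (M(c) = (c**2 + c**2) + c = 2*c**2 + c = c + 2*c**2)
y = -17623
(24267 + y) + M((-5 + 4)*6) = (24267 - 17623) + ((-5 + 4)*6)*(1 + 2*((-5 + 4)*6)) = 6644 + (-1*6)*(1 + 2*(-1*6)) = 6644 - 6*(1 + 2*(-6)) = 6644 - 6*(1 - 12) = 6644 - 6*(-11) = 6644 + 66 = 6710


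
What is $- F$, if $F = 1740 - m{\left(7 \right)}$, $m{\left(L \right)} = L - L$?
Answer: $-1740$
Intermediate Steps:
$m{\left(L \right)} = 0$
$F = 1740$ ($F = 1740 - 0 = 1740 + 0 = 1740$)
$- F = \left(-1\right) 1740 = -1740$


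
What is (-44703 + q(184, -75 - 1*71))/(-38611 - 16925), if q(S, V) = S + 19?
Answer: 125/156 ≈ 0.80128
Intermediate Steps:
q(S, V) = 19 + S
(-44703 + q(184, -75 - 1*71))/(-38611 - 16925) = (-44703 + (19 + 184))/(-38611 - 16925) = (-44703 + 203)/(-55536) = -44500*(-1/55536) = 125/156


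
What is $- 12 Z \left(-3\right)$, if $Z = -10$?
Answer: $-360$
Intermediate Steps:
$- 12 Z \left(-3\right) = \left(-12\right) \left(-10\right) \left(-3\right) = 120 \left(-3\right) = -360$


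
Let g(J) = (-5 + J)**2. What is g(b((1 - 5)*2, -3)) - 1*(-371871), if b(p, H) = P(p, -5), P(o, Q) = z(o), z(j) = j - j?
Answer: 371896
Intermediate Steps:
z(j) = 0
P(o, Q) = 0
b(p, H) = 0
g(b((1 - 5)*2, -3)) - 1*(-371871) = (-5 + 0)**2 - 1*(-371871) = (-5)**2 + 371871 = 25 + 371871 = 371896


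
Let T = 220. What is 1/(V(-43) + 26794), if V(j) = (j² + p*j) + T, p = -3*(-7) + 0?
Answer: 1/27960 ≈ 3.5765e-5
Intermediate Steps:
p = 21 (p = 21 + 0 = 21)
V(j) = 220 + j² + 21*j (V(j) = (j² + 21*j) + 220 = 220 + j² + 21*j)
1/(V(-43) + 26794) = 1/((220 + (-43)² + 21*(-43)) + 26794) = 1/((220 + 1849 - 903) + 26794) = 1/(1166 + 26794) = 1/27960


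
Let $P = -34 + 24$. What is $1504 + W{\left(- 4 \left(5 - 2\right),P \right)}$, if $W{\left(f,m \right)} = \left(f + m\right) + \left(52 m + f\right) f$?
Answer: $7866$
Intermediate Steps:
$P = -10$
$W{\left(f,m \right)} = f + m + f \left(f + 52 m\right)$ ($W{\left(f,m \right)} = \left(f + m\right) + \left(f + 52 m\right) f = \left(f + m\right) + f \left(f + 52 m\right) = f + m + f \left(f + 52 m\right)$)
$1504 + W{\left(- 4 \left(5 - 2\right),P \right)} = 1504 + \left(- 4 \left(5 - 2\right) - 10 + \left(- 4 \left(5 - 2\right)\right)^{2} + 52 \left(- 4 \left(5 - 2\right)\right) \left(-10\right)\right) = 1504 + \left(\left(-4\right) 3 - 10 + \left(\left(-4\right) 3\right)^{2} + 52 \left(\left(-4\right) 3\right) \left(-10\right)\right) = 1504 + \left(-12 - 10 + \left(-12\right)^{2} + 52 \left(-12\right) \left(-10\right)\right) = 1504 + \left(-12 - 10 + 144 + 6240\right) = 1504 + 6362 = 7866$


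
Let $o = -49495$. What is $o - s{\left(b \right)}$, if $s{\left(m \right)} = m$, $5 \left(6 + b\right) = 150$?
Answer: $-49519$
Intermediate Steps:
$b = 24$ ($b = -6 + \frac{1}{5} \cdot 150 = -6 + 30 = 24$)
$o - s{\left(b \right)} = -49495 - 24 = -49519$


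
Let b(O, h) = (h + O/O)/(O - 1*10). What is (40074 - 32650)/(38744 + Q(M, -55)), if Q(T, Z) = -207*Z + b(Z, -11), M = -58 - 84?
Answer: 96512/651679 ≈ 0.14810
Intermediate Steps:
b(O, h) = (1 + h)/(-10 + O) (b(O, h) = (h + 1)/(O - 10) = (1 + h)/(-10 + O))
M = -142
Q(T, Z) = -207*Z - 10/(-10 + Z) (Q(T, Z) = -207*Z + (1 - 11)/(-10 + Z) = -207*Z - 10/(-10 + Z))
(40074 - 32650)/(38744 + Q(M, -55)) = (40074 - 32650)/(38744 + (-10 - 207*(-55)*(-10 - 55))/(-10 - 55)) = 7424/(38744 + (-10 - 207*(-55)*(-65))/(-65)) = 7424/(38744 - (-10 - 740025)/65) = 7424/(38744 - 1/65*(-740035)) = 7424/(38744 + 148007/13) = 7424/(651679/13) = 7424*(13/651679) = 96512/651679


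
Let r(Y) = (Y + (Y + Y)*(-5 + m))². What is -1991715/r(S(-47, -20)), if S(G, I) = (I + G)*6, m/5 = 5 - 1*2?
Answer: -663905/23755788 ≈ -0.027947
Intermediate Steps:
m = 15 (m = 5*(5 - 1*2) = 5*(5 - 2) = 5*3 = 15)
S(G, I) = 6*G + 6*I (S(G, I) = (G + I)*6 = 6*G + 6*I)
r(Y) = 441*Y² (r(Y) = (Y + (Y + Y)*(-5 + 15))² = (Y + (2*Y)*10)² = (Y + 20*Y)² = (21*Y)² = 441*Y²)
-1991715/r(S(-47, -20)) = -1991715*1/(441*(6*(-47) + 6*(-20))²) = -1991715*1/(441*(-282 - 120)²) = -1991715/(441*(-402)²) = -1991715/(441*161604) = -1991715/71267364 = -1991715*1/71267364 = -663905/23755788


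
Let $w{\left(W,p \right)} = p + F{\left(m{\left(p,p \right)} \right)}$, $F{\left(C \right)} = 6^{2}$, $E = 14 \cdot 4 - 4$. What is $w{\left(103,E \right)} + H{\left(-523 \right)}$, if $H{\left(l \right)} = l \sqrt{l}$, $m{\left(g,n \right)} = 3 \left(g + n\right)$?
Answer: $88 - 523 i \sqrt{523} \approx 88.0 - 11961.0 i$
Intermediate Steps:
$E = 52$ ($E = 56 - 4 = 52$)
$m{\left(g,n \right)} = 3 g + 3 n$
$H{\left(l \right)} = l^{\frac{3}{2}}$
$F{\left(C \right)} = 36$
$w{\left(W,p \right)} = 36 + p$ ($w{\left(W,p \right)} = p + 36 = 36 + p$)
$w{\left(103,E \right)} + H{\left(-523 \right)} = \left(36 + 52\right) + \left(-523\right)^{\frac{3}{2}} = 88 - 523 i \sqrt{523}$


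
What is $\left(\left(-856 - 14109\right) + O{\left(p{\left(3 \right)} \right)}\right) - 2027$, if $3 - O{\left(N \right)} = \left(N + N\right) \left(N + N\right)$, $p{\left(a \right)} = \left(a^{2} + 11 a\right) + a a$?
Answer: $-27393$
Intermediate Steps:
$p{\left(a \right)} = 2 a^{2} + 11 a$ ($p{\left(a \right)} = \left(a^{2} + 11 a\right) + a^{2} = 2 a^{2} + 11 a$)
$O{\left(N \right)} = 3 - 4 N^{2}$ ($O{\left(N \right)} = 3 - \left(N + N\right) \left(N + N\right) = 3 - 2 N 2 N = 3 - 4 N^{2}$)
$\left(\left(-856 - 14109\right) + O{\left(p{\left(3 \right)} \right)}\right) - 2027 = \left(\left(-856 - 14109\right) + \left(3 - 4 \left(3 \left(11 + 2 \cdot 3\right)\right)^{2}\right)\right) - 2027 = \left(-14965 + \left(3 - 4 \left(3 \left(11 + 6\right)\right)^{2}\right)\right) - 2027 = \left(-14965 + \left(3 - 4 \left(3 \cdot 17\right)^{2}\right)\right) - 2027 = \left(-14965 + \left(3 - 4 \cdot 51^{2}\right)\right) - 2027 = \left(-14965 + \left(3 - 10404\right)\right) - 2027 = \left(-14965 - 10401\right) - 2027 = -25366 - 2027 = -27393$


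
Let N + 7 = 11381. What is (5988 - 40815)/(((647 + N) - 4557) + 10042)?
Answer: -34827/17506 ≈ -1.9894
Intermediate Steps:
N = 11374 (N = -7 + 11381 = 11374)
(5988 - 40815)/(((647 + N) - 4557) + 10042) = (5988 - 40815)/(((647 + 11374) - 4557) + 10042) = -34827/((12021 - 4557) + 10042) = -34827/(7464 + 10042) = -34827/17506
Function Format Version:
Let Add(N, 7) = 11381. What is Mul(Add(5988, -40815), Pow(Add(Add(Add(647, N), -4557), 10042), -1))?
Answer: Rational(-34827, 17506) ≈ -1.9894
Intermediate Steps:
N = 11374 (N = Add(-7, 11381) = 11374)
Mul(Add(5988, -40815), Pow(Add(Add(Add(647, N), -4557), 10042), -1)) = Mul(Add(5988, -40815), Pow(Add(Add(Add(647, 11374), -4557), 10042), -1)) = Mul(-34827, Pow(Add(Add(12021, -4557), 10042), -1)) = Mul(-34827, Pow(Add(7464, 10042), -1)) = Mul(-34827, Pow(17506, -1)) = Mul(-34827, Rational(1, 17506)) = Rational(-34827, 17506)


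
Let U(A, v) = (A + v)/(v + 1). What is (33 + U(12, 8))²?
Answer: 100489/81 ≈ 1240.6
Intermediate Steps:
U(A, v) = (A + v)/(1 + v)
(33 + U(12, 8))² = (33 + (12 + 8)/(1 + 8))² = (33 + 20/9)² = (317/9)² = 100489/81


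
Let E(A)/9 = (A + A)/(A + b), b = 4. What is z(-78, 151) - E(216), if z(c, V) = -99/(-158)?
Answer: -148131/8690 ≈ -17.046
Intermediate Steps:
E(A) = 18*A/(4 + A) (E(A) = 9*((A + A)/(A + 4)) = 9*((2*A)/(4 + A)) = 9*(2*A/(4 + A)) = 18*A/(4 + A))
z(c, V) = 99/158 (z(c, V) = -99*(-1/158) = 99/158)
z(-78, 151) - E(216) = 99/158 - 18*216/(4 + 216) = 99/158 - 18*216/220 = 99/158 - 1*972/55 = 99/158 - 972/55 = -148131/8690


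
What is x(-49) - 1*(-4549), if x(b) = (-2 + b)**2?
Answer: 7150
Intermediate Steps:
x(-49) - 1*(-4549) = (-2 - 49)**2 - 1*(-4549) = (-51)**2 + 4549 = 2601 + 4549 = 7150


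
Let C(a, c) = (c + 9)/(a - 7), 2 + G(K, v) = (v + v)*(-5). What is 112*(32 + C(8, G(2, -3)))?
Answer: 7728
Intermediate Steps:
G(K, v) = -2 - 10*v (G(K, v) = -2 + (v + v)*(-5) = -2 + (2*v)*(-5) = -2 - 10*v)
C(a, c) = (9 + c)/(-7 + a)
112*(32 + C(8, G(2, -3))) = 112*(32 + (9 + (-2 - 10*(-3)))/(-7 + 8)) = 112*(32 + (9 + (-2 + 30))/1) = 112*(32 + 1*(9 + 28)) = 112*(32 + 1*37) = 112*(32 + 37) = 112*69 = 7728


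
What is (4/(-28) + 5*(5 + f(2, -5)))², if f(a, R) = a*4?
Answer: 206116/49 ≈ 4206.4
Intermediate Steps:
f(a, R) = 4*a
(4/(-28) + 5*(5 + f(2, -5)))² = (4/(-28) + 5*(5 + 4*2))² = (4*(-1/28) + 5*(5 + 8))² = (-⅐ + 5*13)² = (-⅐ + 65)² = (454/7)² = 206116/49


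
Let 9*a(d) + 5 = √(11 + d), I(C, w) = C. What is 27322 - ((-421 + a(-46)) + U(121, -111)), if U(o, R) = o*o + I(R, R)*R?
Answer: 7034/9 - I*√35/9 ≈ 781.56 - 0.65734*I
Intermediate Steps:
a(d) = -5/9 + √(11 + d)/9
U(o, R) = R² + o² (U(o, R) = o*o + R*R = o² + R² = R² + o²)
27322 - ((-421 + a(-46)) + U(121, -111)) = 27322 - ((-421 + (-5/9 + √(11 - 46)/9)) + ((-111)² + 121²)) = 27322 - ((-421 + (-5/9 + √(-35)/9)) + (12321 + 14641)) = 27322 - ((-421 + (-5/9 + (I*√35)/9)) + 26962) = 27322 - ((-421 + (-5/9 + I*√35/9)) + 26962) = 27322 - ((-3794/9 + I*√35/9) + 26962) = 27322 - (238864/9 + I*√35/9) = 27322 + (-238864/9 - I*√35/9) = 7034/9 - I*√35/9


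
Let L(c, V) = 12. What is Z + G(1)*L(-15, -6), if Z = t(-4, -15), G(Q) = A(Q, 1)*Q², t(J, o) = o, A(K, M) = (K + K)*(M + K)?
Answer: 33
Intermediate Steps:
A(K, M) = 2*K*(K + M) (A(K, M) = (2*K)*(K + M) = 2*K*(K + M))
G(Q) = 2*Q³*(1 + Q) (G(Q) = (2*Q*(Q + 1))*Q² = (2*Q*(1 + Q))*Q² = 2*Q³*(1 + Q))
Z = -15
Z + G(1)*L(-15, -6) = -15 + (2*1³*(1 + 1))*12 = -15 + (2*1*2)*12 = -15 + 4*12 = -15 + 48 = 33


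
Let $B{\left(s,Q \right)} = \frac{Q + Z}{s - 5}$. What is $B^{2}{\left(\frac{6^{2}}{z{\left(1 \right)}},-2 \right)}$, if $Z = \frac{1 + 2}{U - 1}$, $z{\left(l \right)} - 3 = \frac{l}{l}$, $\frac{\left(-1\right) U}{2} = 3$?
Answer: $\frac{289}{784} \approx 0.36862$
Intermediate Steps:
$U = -6$ ($U = \left(-2\right) 3 = -6$)
$z{\left(l \right)} = 4$ ($z{\left(l \right)} = 3 + \frac{l}{l} = 3 + 1 = 4$)
$Z = - \frac{3}{7}$ ($Z = \frac{1 + 2}{-6 - 1} = \frac{3}{-7} = 3 \left(- \frac{1}{7}\right) = - \frac{3}{7} \approx -0.42857$)
$B{\left(s,Q \right)} = \frac{- \frac{3}{7} + Q}{-5 + s}$ ($B{\left(s,Q \right)} = \frac{Q - \frac{3}{7}}{s - 5} = \frac{- \frac{3}{7} + Q}{-5 + s}$)
$B^{2}{\left(\frac{6^{2}}{z{\left(1 \right)}},-2 \right)} = \left(\frac{- \frac{3}{7} - 2}{-5 + \frac{6^{2}}{4}}\right)^{2} = \left(\frac{1}{-5 + 36 \cdot \frac{1}{4}} \left(- \frac{17}{7}\right)\right)^{2} = \left(\frac{1}{-5 + 9} \left(- \frac{17}{7}\right)\right)^{2} = \left(\frac{1}{4} \left(- \frac{17}{7}\right)\right)^{2} = \left(- \frac{17}{28}\right)^{2} = \frac{289}{784}$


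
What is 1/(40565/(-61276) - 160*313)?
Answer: -61276/3068742645 ≈ -1.9968e-5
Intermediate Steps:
1/(40565/(-61276) - 160*313) = 1/(40565*(-1/61276) - 50080) = 1/(-40565/61276 - 50080) = 1/(-3068742645/61276) = -61276/3068742645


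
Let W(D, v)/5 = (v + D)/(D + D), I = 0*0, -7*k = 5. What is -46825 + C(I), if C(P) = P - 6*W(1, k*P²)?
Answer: -46840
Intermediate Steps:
k = -5/7 (k = -⅐*5 = -5/7 ≈ -0.71429)
I = 0
W(D, v) = 5*(D + v)/(2*D) (W(D, v) = 5*((v + D)/(D + D)) = 5*((D + v)/((2*D))) = 5*((D + v)*(1/(2*D))) = 5*((D + v)/(2*D)) = 5*(D + v)/(2*D))
C(P) = -15 + P + 75*P²/7 (C(P) = P - 15*(1 - 5*P²/7)/1 = P - 15*(1 - 5*P²/7) = P - 6*(5/2 - 25*P²/14) = P + (-15 + 75*P²/7) = -15 + P + 75*P²/7)
-46825 + C(I) = -46825 + (-15 + 0 + (75/7)*0²) = -46825 + (-15 + 0 + (75/7)*0) = -46825 + (-15 + 0 + 0) = -46825 - 15 = -46840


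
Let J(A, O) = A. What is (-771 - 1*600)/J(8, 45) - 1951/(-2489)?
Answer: -3396811/19912 ≈ -170.59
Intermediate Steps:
(-771 - 1*600)/J(8, 45) - 1951/(-2489) = (-771 - 1*600)/8 - 1951/(-2489) = (-771 - 600)*(⅛) - 1951*(-1/2489) = -1371*⅛ + 1951/2489 = -1371/8 + 1951/2489 = -3396811/19912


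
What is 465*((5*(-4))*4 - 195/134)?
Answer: -5075475/134 ≈ -37877.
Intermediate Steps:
465*((5*(-4))*4 - 195/134) = 465*(-20*4 - 195*1/134) = 465*(-80 - 195/134) = 465*(-10915/134) = -5075475/134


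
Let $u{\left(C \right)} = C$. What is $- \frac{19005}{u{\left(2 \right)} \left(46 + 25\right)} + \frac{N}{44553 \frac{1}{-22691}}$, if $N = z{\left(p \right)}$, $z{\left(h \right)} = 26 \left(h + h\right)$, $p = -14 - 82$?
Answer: $\frac{5079367753}{2108842} \approx 2408.6$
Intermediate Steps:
$p = -96$ ($p = -14 - 82 = -96$)
$z{\left(h \right)} = 52 h$ ($z{\left(h \right)} = 26 \cdot 2 h = 52 h$)
$N = -4992$ ($N = 52 \left(-96\right) = -4992$)
$- \frac{19005}{u{\left(2 \right)} \left(46 + 25\right)} + \frac{N}{44553 \frac{1}{-22691}} = - \frac{19005}{2 \left(46 + 25\right)} - \frac{4992}{44553 \frac{1}{-22691}} = - \frac{19005}{2 \cdot 71} - \frac{4992}{44553 \left(- \frac{1}{22691}\right)} = - \frac{19005}{142} - \frac{4992}{- \frac{44553}{22691}} = \left(-19005\right) \frac{1}{142} - - \frac{37757824}{14851} = - \frac{19005}{142} + \frac{37757824}{14851} = \frac{5079367753}{2108842}$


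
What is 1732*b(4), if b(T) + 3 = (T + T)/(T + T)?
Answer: -3464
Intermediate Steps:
b(T) = -2 (b(T) = -3 + (T + T)/(T + T) = -3 + (2*T)/((2*T)) = -3 + (2*T)*(1/(2*T)) = -3 + 1 = -2)
1732*b(4) = 1732*(-2) = -3464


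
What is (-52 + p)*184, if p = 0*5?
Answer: -9568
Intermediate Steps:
p = 0
(-52 + p)*184 = (-52 + 0)*184 = -52*184 = -9568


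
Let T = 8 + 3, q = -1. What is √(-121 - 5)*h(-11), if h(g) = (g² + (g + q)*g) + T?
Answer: 792*I*√14 ≈ 2963.4*I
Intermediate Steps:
T = 11
h(g) = 11 + g² + g*(-1 + g) (h(g) = (g² + (g - 1)*g) + 11 = (g² + (-1 + g)*g) + 11 = (g² + g*(-1 + g)) + 11 = 11 + g² + g*(-1 + g))
√(-121 - 5)*h(-11) = √(-121 - 5)*(11 - 1*(-11) + 2*(-11)²) = √(-126)*(11 + 11 + 2*121) = (3*I*√14)*(11 + 11 + 242) = (3*I*√14)*264 = 792*I*√14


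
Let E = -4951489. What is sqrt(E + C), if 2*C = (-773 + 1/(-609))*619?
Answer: I*sqrt(1925144248818)/609 ≈ 2278.3*I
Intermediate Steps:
C = -145699601/609 (C = ((-773 + 1/(-609))*619)/2 = ((-773 - 1/609)*619)/2 = (-470758/609*619)/2 = (1/2)*(-291399202/609) = -145699601/609 ≈ -2.3924e+5)
sqrt(E + C) = sqrt(-4951489 - 145699601/609) = sqrt(-3161156402/609) = I*sqrt(1925144248818)/609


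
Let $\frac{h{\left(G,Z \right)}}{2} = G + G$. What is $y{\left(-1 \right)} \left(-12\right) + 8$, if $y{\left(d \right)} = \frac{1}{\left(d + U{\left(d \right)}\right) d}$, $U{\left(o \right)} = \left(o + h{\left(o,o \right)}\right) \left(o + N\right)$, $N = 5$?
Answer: $\frac{52}{7} \approx 7.4286$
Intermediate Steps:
$h{\left(G,Z \right)} = 4 G$ ($h{\left(G,Z \right)} = 2 \left(G + G\right) = 2 \cdot 2 G = 4 G$)
$U{\left(o \right)} = 5 o \left(5 + o\right)$ ($U{\left(o \right)} = \left(o + 4 o\right) \left(o + 5\right) = 5 o \left(5 + o\right)$)
$y{\left(d \right)} = \frac{1}{d \left(d + 5 d \left(5 + d\right)\right)}$ ($y{\left(d \right)} = \frac{1}{\left(d + 5 d \left(5 + d\right)\right) d} = \frac{1}{d \left(d + 5 d \left(5 + d\right)\right)}$)
$y{\left(-1 \right)} \left(-12\right) + 8 = \frac{1}{1 \left(26 + 5 \left(-1\right)\right)} \left(-12\right) + 8 = 1 \frac{1}{26 - 5} \left(-12\right) + 8 = 1 \cdot \frac{1}{21} \left(-12\right) + 8 = \frac{1}{21} \left(-12\right) + 8 = - \frac{4}{7} + 8 = \frac{52}{7}$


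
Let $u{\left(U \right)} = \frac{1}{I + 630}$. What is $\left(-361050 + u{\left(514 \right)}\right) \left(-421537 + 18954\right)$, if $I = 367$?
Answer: $\frac{144916533970967}{997} \approx 1.4535 \cdot 10^{11}$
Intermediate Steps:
$u{\left(U \right)} = \frac{1}{997}$ ($u{\left(U \right)} = \frac{1}{367 + 630} = \frac{1}{997}$)
$\left(-361050 + u{\left(514 \right)}\right) \left(-421537 + 18954\right) = \left(-361050 + \frac{1}{997}\right) \left(-421537 + 18954\right) = \left(- \frac{359966849}{997}\right) \left(-402583\right) = \frac{144916533970967}{997}$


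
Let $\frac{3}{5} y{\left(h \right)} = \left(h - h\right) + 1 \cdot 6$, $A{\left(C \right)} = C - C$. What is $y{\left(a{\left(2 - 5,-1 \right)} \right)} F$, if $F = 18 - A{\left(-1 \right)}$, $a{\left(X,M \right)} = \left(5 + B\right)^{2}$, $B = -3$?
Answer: $180$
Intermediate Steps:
$A{\left(C \right)} = 0$
$a{\left(X,M \right)} = 4$ ($a{\left(X,M \right)} = \left(5 - 3\right)^{2} = 2^{2} = 4$)
$F = 18$ ($F = 18 - 0 = 18 + 0 = 18$)
$y{\left(h \right)} = 10$ ($y{\left(h \right)} = \frac{5 \left(\left(h - h\right) + 1 \cdot 6\right)}{3} = \frac{5 \left(0 + 6\right)}{3} = \frac{5}{3} \cdot 6 = 10$)
$y{\left(a{\left(2 - 5,-1 \right)} \right)} F = 10 \cdot 18 = 180$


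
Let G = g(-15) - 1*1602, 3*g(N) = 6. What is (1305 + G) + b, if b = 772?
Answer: 477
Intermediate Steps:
g(N) = 2 (g(N) = (1/3)*6 = 2)
G = -1600 (G = 2 - 1*1602 = 2 - 1602 = -1600)
(1305 + G) + b = (1305 - 1600) + 772 = -295 + 772 = 477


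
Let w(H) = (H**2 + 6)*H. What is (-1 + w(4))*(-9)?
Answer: -783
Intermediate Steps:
w(H) = H*(6 + H**2) (w(H) = (6 + H**2)*H = H*(6 + H**2))
(-1 + w(4))*(-9) = (-1 + 4*(6 + 4**2))*(-9) = (-1 + 4*(6 + 16))*(-9) = (-1 + 4*22)*(-9) = (-1 + 88)*(-9) = 87*(-9) = -783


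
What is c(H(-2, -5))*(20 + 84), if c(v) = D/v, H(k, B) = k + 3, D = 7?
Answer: 728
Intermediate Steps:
H(k, B) = 3 + k
c(v) = 7/v
c(H(-2, -5))*(20 + 84) = (7/(3 - 2))*(20 + 84) = (7/1)*104 = (7*1)*104 = 7*104 = 728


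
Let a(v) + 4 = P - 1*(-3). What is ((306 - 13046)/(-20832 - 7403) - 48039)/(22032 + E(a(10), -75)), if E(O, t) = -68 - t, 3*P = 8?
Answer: -271273685/124454233 ≈ -2.1797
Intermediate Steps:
P = 8/3 (P = (⅓)*8 = 8/3 ≈ 2.6667)
a(v) = 5/3 (a(v) = -4 + (8/3 - 1*(-3)) = -4 + (8/3 + 3) = -4 + 17/3 = 5/3)
((306 - 13046)/(-20832 - 7403) - 48039)/(22032 + E(a(10), -75)) = ((306 - 13046)/(-20832 - 7403) - 48039)/(22032 + (-68 - 1*(-75))) = (-12740/(-28235) - 48039)/(22032 + (-68 + 75)) = (-12740*(-1/28235) - 48039)/(22032 + 7) = (2548/5647 - 48039)/22039 = -271273685/5647*1/22039 = -271273685/124454233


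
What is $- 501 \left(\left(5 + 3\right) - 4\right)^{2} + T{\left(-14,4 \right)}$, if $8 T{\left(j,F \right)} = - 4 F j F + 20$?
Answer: $- \frac{15803}{2} \approx -7901.5$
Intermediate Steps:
$T{\left(j,F \right)} = \frac{5}{2} - \frac{j F^{2}}{2}$ ($T{\left(j,F \right)} = \frac{- 4 F j F + 20}{8} = \frac{- 4 j F^{2} + 20}{8} = \frac{20 - 4 j F^{2}}{8} = \frac{5}{2} - \frac{j F^{2}}{2}$)
$- 501 \left(\left(5 + 3\right) - 4\right)^{2} + T{\left(-14,4 \right)} = - 501 \left(\left(5 + 3\right) - 4\right)^{2} - \left(- \frac{5}{2} - 7 \cdot 4^{2}\right) = - 501 \left(8 - 4\right)^{2} - \left(- \frac{5}{2} - 112\right) = - 501 \cdot 4^{2} + \left(\frac{5}{2} + 112\right) = \left(-501\right) 16 + \frac{229}{2} = -8016 + \frac{229}{2} = - \frac{15803}{2}$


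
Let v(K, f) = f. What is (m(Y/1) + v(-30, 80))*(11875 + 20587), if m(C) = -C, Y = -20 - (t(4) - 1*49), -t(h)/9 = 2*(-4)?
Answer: 3992826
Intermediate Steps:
t(h) = 72 (t(h) = -18*(-4) = -9*(-8) = 72)
Y = -43 (Y = -20 - (72 - 1*49) = -20 - (72 - 49) = -20 - 1*23 = -20 - 23 = -43)
(m(Y/1) + v(-30, 80))*(11875 + 20587) = (-(-43)/1 + 80)*(11875 + 20587) = (-(-43) + 80)*32462 = (-1*(-43) + 80)*32462 = (43 + 80)*32462 = 123*32462 = 3992826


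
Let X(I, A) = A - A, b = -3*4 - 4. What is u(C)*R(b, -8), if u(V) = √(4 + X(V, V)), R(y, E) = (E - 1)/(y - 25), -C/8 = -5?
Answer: 18/41 ≈ 0.43902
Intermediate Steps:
C = 40 (C = -8*(-5) = 40)
b = -16 (b = -12 - 4 = -16)
X(I, A) = 0
R(y, E) = (-1 + E)/(-25 + y)
u(V) = 2 (u(V) = √(4 + 0) = √4 = 2)
u(C)*R(b, -8) = 2*((-1 - 8)/(-25 - 16)) = 2*(-9/(-41)) = 2*(-1/41*(-9)) = 2*(9/41) = 18/41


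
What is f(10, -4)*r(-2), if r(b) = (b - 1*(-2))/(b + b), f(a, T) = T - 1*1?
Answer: 0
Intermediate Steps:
f(a, T) = -1 + T (f(a, T) = T - 1 = -1 + T)
r(b) = (2 + b)/(2*b) (r(b) = (b + 2)/((2*b)) = (2 + b)*(1/(2*b)) = (2 + b)/(2*b))
f(10, -4)*r(-2) = (-1 - 4)*((½)*(2 - 2)/(-2)) = -5*(-1)*0/(2*2) = -5*0 = 0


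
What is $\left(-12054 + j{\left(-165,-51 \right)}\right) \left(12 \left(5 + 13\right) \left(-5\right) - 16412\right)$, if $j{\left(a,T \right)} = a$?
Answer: $213734748$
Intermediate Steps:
$\left(-12054 + j{\left(-165,-51 \right)}\right) \left(12 \left(5 + 13\right) \left(-5\right) - 16412\right) = \left(-12054 - 165\right) \left(12 \left(5 + 13\right) \left(-5\right) - 16412\right) = - 12219 \left(12 \cdot 18 \left(-5\right) - 16412\right) = - 12219 \left(216 \left(-5\right) - 16412\right) = - 12219 \left(-1080 - 16412\right) = \left(-12219\right) \left(-17492\right) = 213734748$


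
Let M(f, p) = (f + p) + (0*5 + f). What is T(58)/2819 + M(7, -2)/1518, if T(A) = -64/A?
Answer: 155406/20683003 ≈ 0.0075137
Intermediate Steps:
M(f, p) = p + 2*f (M(f, p) = (f + p) + (0 + f) = (f + p) + f = p + 2*f)
T(58)/2819 + M(7, -2)/1518 = -64/58/2819 + (-2 + 2*7)/1518 = -64*1/58*(1/2819) + (-2 + 14)*(1/1518) = -32/29*1/2819 + 12*(1/1518) = -32/81751 + 2/253 = 155406/20683003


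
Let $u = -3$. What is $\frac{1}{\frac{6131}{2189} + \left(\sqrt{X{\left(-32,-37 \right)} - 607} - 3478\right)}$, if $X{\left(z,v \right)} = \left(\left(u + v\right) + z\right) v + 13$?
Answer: $- \frac{5550728293}{19286580112017} - \frac{4791721 \sqrt{230}}{19286580112017} \approx -0.00029157$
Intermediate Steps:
$X{\left(z,v \right)} = 13 + v \left(-3 + v + z\right)$ ($X{\left(z,v \right)} = \left(\left(-3 + v\right) + z\right) v + 13 = \left(-3 + v + z\right) v + 13 = v \left(-3 + v + z\right) + 13 = 13 + v \left(-3 + v + z\right)$)
$\frac{1}{\frac{6131}{2189} + \left(\sqrt{X{\left(-32,-37 \right)} - 607} - 3478\right)} = \frac{1}{\frac{6131}{2189} - \left(3478 - \sqrt{\left(13 + \left(-37\right)^{2} - -111 - -1184\right) - 607}\right)} = \frac{1}{6131 \cdot \frac{1}{2189} - \left(3478 - \sqrt{\left(13 + 1369 + 111 + 1184\right) - 607}\right)} = \frac{1}{\frac{6131}{2189} - \left(3478 - \sqrt{2677 - 607}\right)} = \frac{1}{\frac{6131}{2189} - \left(3478 - \sqrt{2070}\right)} = \frac{1}{\frac{6131}{2189} - \left(3478 - 3 \sqrt{230}\right)} = \frac{1}{- \frac{7607211}{2189} + 3 \sqrt{230}}$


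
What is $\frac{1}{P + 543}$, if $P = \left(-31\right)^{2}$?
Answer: $\frac{1}{1504} \approx 0.00066489$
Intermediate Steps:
$P = 961$
$\frac{1}{P + 543} = \frac{1}{961 + 543} = \frac{1}{1504}$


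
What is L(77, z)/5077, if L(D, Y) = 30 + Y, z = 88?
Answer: 118/5077 ≈ 0.023242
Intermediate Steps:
L(77, z)/5077 = (30 + 88)/5077 = 118*(1/5077) = 118/5077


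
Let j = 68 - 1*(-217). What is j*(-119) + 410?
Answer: -33505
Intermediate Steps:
j = 285 (j = 68 + 217 = 285)
j*(-119) + 410 = 285*(-119) + 410 = -33915 + 410 = -33505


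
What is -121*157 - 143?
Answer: -19140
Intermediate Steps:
-121*157 - 143 = -18997 - 143 = -19140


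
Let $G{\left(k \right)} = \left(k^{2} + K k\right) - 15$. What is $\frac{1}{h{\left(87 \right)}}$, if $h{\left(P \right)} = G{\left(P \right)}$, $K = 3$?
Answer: $\frac{1}{7815} \approx 0.00012796$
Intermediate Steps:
$G{\left(k \right)} = -15 + k^{2} + 3 k$ ($G{\left(k \right)} = \left(k^{2} + 3 k\right) - 15 = -15 + k^{2} + 3 k$)
$h{\left(P \right)} = -15 + P^{2} + 3 P$
$\frac{1}{h{\left(87 \right)}} = \frac{1}{-15 + 87^{2} + 3 \cdot 87} = \frac{1}{-15 + 7569 + 261} = \frac{1}{7815}$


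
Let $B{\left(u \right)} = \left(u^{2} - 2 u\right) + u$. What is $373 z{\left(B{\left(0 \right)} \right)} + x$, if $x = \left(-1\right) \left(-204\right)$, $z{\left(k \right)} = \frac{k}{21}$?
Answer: $204$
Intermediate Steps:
$B{\left(u \right)} = u^{2} - u$
$z{\left(k \right)} = \frac{k}{21}$ ($z{\left(k \right)} = k \frac{1}{21} = \frac{k}{21}$)
$x = 204$
$373 z{\left(B{\left(0 \right)} \right)} + x = 373 \frac{0 \left(-1 + 0\right)}{21} + 204 = 373 \frac{0 \left(-1\right)}{21} + 204 = 373 \cdot \frac{1}{21} \cdot 0 + 204 = 373 \cdot 0 + 204 = 0 + 204 = 204$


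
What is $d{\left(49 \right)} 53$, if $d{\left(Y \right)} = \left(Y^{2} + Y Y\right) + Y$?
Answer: $257103$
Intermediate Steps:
$d{\left(Y \right)} = Y + 2 Y^{2}$ ($d{\left(Y \right)} = \left(Y^{2} + Y^{2}\right) + Y = 2 Y^{2} + Y = Y + 2 Y^{2}$)
$d{\left(49 \right)} 53 = 49 \left(1 + 2 \cdot 49\right) 53 = 49 \left(1 + 98\right) 53 = 49 \cdot 99 \cdot 53 = 4851 \cdot 53 = 257103$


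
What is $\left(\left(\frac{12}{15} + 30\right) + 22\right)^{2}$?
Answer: $\frac{69696}{25} \approx 2787.8$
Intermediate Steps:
$\left(\left(\frac{12}{15} + 30\right) + 22\right)^{2} = \left(\left(12 \cdot \frac{1}{15} + 30\right) + 22\right)^{2} = \left(\left(\frac{4}{5} + 30\right) + 22\right)^{2} = \left(\frac{154}{5} + 22\right)^{2} = \left(\frac{264}{5}\right)^{2} = \frac{69696}{25}$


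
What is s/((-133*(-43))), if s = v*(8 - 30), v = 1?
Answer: -22/5719 ≈ -0.0038468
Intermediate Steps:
s = -22 (s = 1*(8 - 30) = 1*(-22) = -22)
s/((-133*(-43))) = -22/((-133*(-43))) = -22/5719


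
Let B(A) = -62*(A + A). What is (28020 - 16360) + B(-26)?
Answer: 14884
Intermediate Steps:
B(A) = -124*A
(28020 - 16360) + B(-26) = (28020 - 16360) - 124*(-26) = 11660 + 3224 = 14884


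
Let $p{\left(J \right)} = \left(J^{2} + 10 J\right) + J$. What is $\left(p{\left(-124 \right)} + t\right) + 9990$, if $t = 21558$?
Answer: $45560$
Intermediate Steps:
$p{\left(J \right)} = J^{2} + 11 J$
$\left(p{\left(-124 \right)} + t\right) + 9990 = \left(- 124 \left(11 - 124\right) + 21558\right) + 9990 = \left(\left(-124\right) \left(-113\right) + 21558\right) + 9990 = \left(14012 + 21558\right) + 9990 = 35570 + 9990 = 45560$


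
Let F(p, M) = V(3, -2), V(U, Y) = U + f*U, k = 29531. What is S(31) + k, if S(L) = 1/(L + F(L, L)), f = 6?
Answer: 1535613/52 ≈ 29531.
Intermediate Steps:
V(U, Y) = 7*U (V(U, Y) = U + 6*U = 7*U)
F(p, M) = 21 (F(p, M) = 7*3 = 21)
S(L) = 1/(21 + L) (S(L) = 1/(L + 21) = 1/(21 + L))
S(31) + k = 1/(21 + 31) + 29531 = 1/52 + 29531 = 1535613/52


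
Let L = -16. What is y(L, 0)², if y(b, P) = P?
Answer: 0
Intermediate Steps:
y(L, 0)² = 0² = 0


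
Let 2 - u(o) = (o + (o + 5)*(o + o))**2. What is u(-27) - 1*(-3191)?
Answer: -1344728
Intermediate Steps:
u(o) = 2 - (o + 2*o*(5 + o))**2 (u(o) = 2 - (o + (o + 5)*(o + o))**2 = 2 - (o + (5 + o)*(2*o))**2 = 2 - (o + 2*o*(5 + o))**2)
u(-27) - 1*(-3191) = (2 - 1*(-27)**2*(11 + 2*(-27))**2) - 1*(-3191) = (2 - 1*729*(11 - 54)**2) + 3191 = (2 - 1*729*(-43)**2) + 3191 = (2 - 1*729*1849) + 3191 = (2 - 1347921) + 3191 = -1347919 + 3191 = -1344728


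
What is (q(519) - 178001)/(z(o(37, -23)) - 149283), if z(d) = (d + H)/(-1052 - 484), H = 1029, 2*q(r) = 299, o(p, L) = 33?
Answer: 45529984/38216625 ≈ 1.1914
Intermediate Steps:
q(r) = 299/2 (q(r) = (½)*299 = 299/2)
z(d) = -343/512 - d/1536 (z(d) = (d + 1029)/(-1052 - 484) = (1029 + d)/(-1536) = (1029 + d)*(-1/1536) = -343/512 - d/1536)
(q(519) - 178001)/(z(o(37, -23)) - 149283) = (299/2 - 178001)/((-343/512 - 1/1536*33) - 149283) = -355703/(2*((-343/512 - 11/512) - 149283)) = -355703/(2*(-177/256 - 149283)) = -355703/(2*(-38216625/256)) = -355703/2*(-256/38216625) = 45529984/38216625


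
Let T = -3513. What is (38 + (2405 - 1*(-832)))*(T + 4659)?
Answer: 3753150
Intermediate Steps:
(38 + (2405 - 1*(-832)))*(T + 4659) = (38 + (2405 - 1*(-832)))*(-3513 + 4659) = (38 + (2405 + 832))*1146 = (38 + 3237)*1146 = 3275*1146 = 3753150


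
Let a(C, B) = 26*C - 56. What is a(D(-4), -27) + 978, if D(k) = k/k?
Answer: 948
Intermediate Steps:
D(k) = 1
a(C, B) = -56 + 26*C
a(D(-4), -27) + 978 = (-56 + 26*1) + 978 = (-56 + 26) + 978 = -30 + 978 = 948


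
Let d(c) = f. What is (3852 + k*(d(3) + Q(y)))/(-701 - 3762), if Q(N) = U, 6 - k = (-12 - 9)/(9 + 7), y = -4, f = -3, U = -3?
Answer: -30465/35704 ≈ -0.85327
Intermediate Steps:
d(c) = -3
k = 117/16 (k = 6 - (-12 - 9)/(9 + 7) = 6 - (-21)/16 = 6 - 1*(-21/16) = 6 + 21/16 = 117/16 ≈ 7.3125)
Q(N) = -3
(3852 + k*(d(3) + Q(y)))/(-701 - 3762) = (3852 + 117*(-3 - 3)/16)/(-701 - 3762) = (3852 + (117/16)*(-6))/(-4463) = (3852 - 351/8)*(-1/4463) = (30465/8)*(-1/4463) = -30465/35704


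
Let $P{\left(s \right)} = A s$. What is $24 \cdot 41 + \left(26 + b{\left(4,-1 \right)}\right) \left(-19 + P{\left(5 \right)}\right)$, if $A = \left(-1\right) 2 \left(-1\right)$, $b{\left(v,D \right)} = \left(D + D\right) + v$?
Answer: $732$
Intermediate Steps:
$b{\left(v,D \right)} = v + 2 D$ ($b{\left(v,D \right)} = 2 D + v = v + 2 D$)
$A = 2$ ($A = \left(-2\right) \left(-1\right) = 2$)
$P{\left(s \right)} = 2 s$
$24 \cdot 41 + \left(26 + b{\left(4,-1 \right)}\right) \left(-19 + P{\left(5 \right)}\right) = 24 \cdot 41 + \left(26 + \left(4 + 2 \left(-1\right)\right)\right) \left(-19 + 2 \cdot 5\right) = 984 + \left(26 + \left(4 - 2\right)\right) \left(-19 + 10\right) = 984 + \left(26 + 2\right) \left(-9\right) = 984 + 28 \left(-9\right) = 984 - 252 = 732$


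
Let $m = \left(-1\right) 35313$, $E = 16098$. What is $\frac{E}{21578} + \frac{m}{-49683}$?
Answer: $\frac{260296808}{178676629} \approx 1.4568$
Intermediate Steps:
$m = -35313$
$\frac{E}{21578} + \frac{m}{-49683} = \frac{16098}{21578} - \frac{35313}{-49683} = 16098 \cdot \frac{1}{21578} - - \frac{11771}{16561} = \frac{8049}{10789} + \frac{11771}{16561} = \frac{260296808}{178676629}$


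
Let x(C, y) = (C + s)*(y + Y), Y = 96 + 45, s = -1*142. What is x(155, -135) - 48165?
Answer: -48087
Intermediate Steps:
s = -142
Y = 141
x(C, y) = (-142 + C)*(141 + y) (x(C, y) = (C - 142)*(y + 141) = (-142 + C)*(141 + y))
x(155, -135) - 48165 = (-20022 - 142*(-135) + 141*155 + 155*(-135)) - 48165 = (-20022 + 19170 + 21855 - 20925) - 48165 = 78 - 48165 = -48087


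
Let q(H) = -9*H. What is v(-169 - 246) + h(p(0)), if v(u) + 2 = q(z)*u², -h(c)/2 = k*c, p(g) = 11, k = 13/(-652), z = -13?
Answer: 6569005441/326 ≈ 2.0150e+7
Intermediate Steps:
k = -13/652 (k = 13*(-1/652) = -13/652 ≈ -0.019939)
h(c) = 13*c/326 (h(c) = -(-13)*c/326 = 13*c/326)
v(u) = -2 + 117*u² (v(u) = -2 + (-9*(-13))*u² = -2 + 117*u²)
v(-169 - 246) + h(p(0)) = (-2 + 117*(-169 - 246)²) + (13/326)*11 = (-2 + 117*(-415)²) + 143/326 = (-2 + 117*172225) + 143/326 = (-2 + 20150325) + 143/326 = 20150323 + 143/326 = 6569005441/326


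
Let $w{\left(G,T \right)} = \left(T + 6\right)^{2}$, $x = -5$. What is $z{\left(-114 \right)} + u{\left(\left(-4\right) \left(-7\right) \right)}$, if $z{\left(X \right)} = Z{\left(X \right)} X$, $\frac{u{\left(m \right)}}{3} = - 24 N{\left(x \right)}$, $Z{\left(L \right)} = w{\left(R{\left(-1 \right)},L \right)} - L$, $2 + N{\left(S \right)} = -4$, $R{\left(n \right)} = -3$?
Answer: $-1342260$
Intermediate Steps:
$N{\left(S \right)} = -6$ ($N{\left(S \right)} = -2 - 4 = -6$)
$w{\left(G,T \right)} = \left(6 + T\right)^{2}$
$Z{\left(L \right)} = \left(6 + L\right)^{2} - L$
$u{\left(m \right)} = 432$ ($u{\left(m \right)} = 3 \left(\left(-24\right) \left(-6\right)\right) = 3 \cdot 144 = 432$)
$z{\left(X \right)} = X \left(\left(6 + X\right)^{2} - X\right)$ ($z{\left(X \right)} = \left(\left(6 + X\right)^{2} - X\right) X = X \left(\left(6 + X\right)^{2} - X\right)$)
$z{\left(-114 \right)} + u{\left(\left(-4\right) \left(-7\right) \right)} = \left(-1\right) \left(-114\right) \left(-114 - \left(6 - 114\right)^{2}\right) + 432 = \left(-1\right) \left(-114\right) \left(-114 - \left(-108\right)^{2}\right) + 432 = \left(-1\right) \left(-114\right) \left(-114 - 11664\right) + 432 = \left(-1\right) \left(-114\right) \left(-11778\right) + 432 = -1342692 + 432 = -1342260$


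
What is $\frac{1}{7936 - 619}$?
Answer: $\frac{1}{7317} \approx 0.00013667$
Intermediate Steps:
$\frac{1}{7936 - 619} = \frac{1}{7317}$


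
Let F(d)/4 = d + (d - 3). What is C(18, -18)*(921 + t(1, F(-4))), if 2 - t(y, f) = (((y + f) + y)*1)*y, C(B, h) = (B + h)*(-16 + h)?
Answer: 0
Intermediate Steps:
F(d) = -12 + 8*d (F(d) = 4*(d + (d - 3)) = 4*(d + (-3 + d)) = 4*(-3 + 2*d) = -12 + 8*d)
C(B, h) = (-16 + h)*(B + h)
t(y, f) = 2 - y*(f + 2*y) (t(y, f) = 2 - ((y + f) + y)*1*y = 2 - ((f + y) + y)*1*y = 2 - (f + 2*y)*1*y = 2 - (f + 2*y)*y = 2 - y*(f + 2*y))
C(18, -18)*(921 + t(1, F(-4))) = ((-18)**2 - 16*18 - 16*(-18) + 18*(-18))*(921 + (2 - 2*1**2 - 1*(-12 + 8*(-4))*1)) = (324 - 288 + 288 - 324)*(921 + (2 - 2*1 - 1*(-12 - 32)*1)) = 0*(921 + (2 - 2 - 1*(-44)*1)) = 0*(921 + (2 - 2 + 44)) = 0*(921 + 44) = 0*965 = 0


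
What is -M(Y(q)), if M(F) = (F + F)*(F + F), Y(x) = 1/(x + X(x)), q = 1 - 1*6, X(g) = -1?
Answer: -⅑ ≈ -0.11111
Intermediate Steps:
q = -5 (q = 1 - 6 = -5)
Y(x) = 1/(-1 + x) (Y(x) = 1/(x - 1) = 1/(-1 + x))
M(F) = 4*F² (M(F) = (2*F)*(2*F) = 4*F²)
-M(Y(q)) = -4*(1/(-1 - 5))² = -4*(1/(-6))² = -4*(-⅙)² = -4/36 = -1*⅑ = -⅑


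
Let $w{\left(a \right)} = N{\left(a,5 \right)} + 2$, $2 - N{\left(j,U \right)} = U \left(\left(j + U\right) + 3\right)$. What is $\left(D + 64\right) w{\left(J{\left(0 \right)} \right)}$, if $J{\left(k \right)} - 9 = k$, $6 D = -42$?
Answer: $-4617$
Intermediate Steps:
$D = -7$ ($D = \frac{1}{6} \left(-42\right) = -7$)
$J{\left(k \right)} = 9 + k$
$N{\left(j,U \right)} = 2 - U \left(3 + U + j\right)$ ($N{\left(j,U \right)} = 2 - U \left(\left(j + U\right) + 3\right) = 2 - U \left(\left(U + j\right) + 3\right) = 2 - U \left(3 + U + j\right)$)
$w{\left(a \right)} = -36 - 5 a$ ($w{\left(a \right)} = \left(2 - 5^{2} - 15 - 5 a\right) + 2 = \left(2 - 25 - 15 - 5 a\right) + 2 = \left(-38 - 5 a\right) + 2 = -36 - 5 a$)
$\left(D + 64\right) w{\left(J{\left(0 \right)} \right)} = \left(-7 + 64\right) \left(-36 - 5 \left(9 + 0\right)\right) = 57 \left(-36 - 45\right) = 57 \left(-81\right) = -4617$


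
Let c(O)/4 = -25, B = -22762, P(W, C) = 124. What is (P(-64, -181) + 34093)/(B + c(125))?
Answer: -34217/22862 ≈ -1.4967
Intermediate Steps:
c(O) = -100 (c(O) = 4*(-25) = -100)
(P(-64, -181) + 34093)/(B + c(125)) = (124 + 34093)/(-22762 - 100) = 34217/(-22862) = 34217*(-1/22862) = -34217/22862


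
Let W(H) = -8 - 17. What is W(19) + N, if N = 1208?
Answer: 1183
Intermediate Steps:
W(H) = -25
W(19) + N = -25 + 1208 = 1183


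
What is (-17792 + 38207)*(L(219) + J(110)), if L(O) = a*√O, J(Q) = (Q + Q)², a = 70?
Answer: 988086000 + 1429050*√219 ≈ 1.0092e+9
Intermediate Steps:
J(Q) = 4*Q² (J(Q) = (2*Q)² = 4*Q²)
L(O) = 70*√O
(-17792 + 38207)*(L(219) + J(110)) = (-17792 + 38207)*(70*√219 + 4*110²) = 20415*(70*√219 + 4*12100) = 20415*(70*√219 + 48400) = 20415*(48400 + 70*√219) = 988086000 + 1429050*√219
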